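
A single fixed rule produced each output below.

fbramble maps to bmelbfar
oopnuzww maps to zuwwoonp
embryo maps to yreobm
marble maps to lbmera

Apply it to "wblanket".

kntebwal

Looking at the pairs, the operation is to swap the front and back halves of the string, then swap each adjacent pair of characters (1↔2, 3↔4, ...).
"wblanket" → "nketwbla" → "kntebwal".
(Check on "oopnuzww": → "uzwwoopn" → "zuwwoonp" ✓)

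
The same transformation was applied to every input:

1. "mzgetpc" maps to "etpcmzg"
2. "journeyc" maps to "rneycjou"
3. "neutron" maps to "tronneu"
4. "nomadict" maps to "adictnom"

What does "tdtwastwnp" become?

wastwnptdt

The pattern: move the first 3 characters to the end (rotate left by 3).
Applying that to "tdtwastwnp" gives "wastwnptdt".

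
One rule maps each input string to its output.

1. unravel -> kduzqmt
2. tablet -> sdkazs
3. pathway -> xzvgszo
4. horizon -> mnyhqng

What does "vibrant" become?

smzqahu

The rule is to reverse the string, then shift every letter 1 place backward in the alphabet (wrapping around).
Working it through for "vibrant": intermediate "tnarbiv", final "smzqahu".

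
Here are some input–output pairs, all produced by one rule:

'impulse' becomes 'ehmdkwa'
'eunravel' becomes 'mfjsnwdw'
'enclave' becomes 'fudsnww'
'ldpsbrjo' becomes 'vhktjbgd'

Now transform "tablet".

stdwll

The rule is to shift every letter 8 places backward in the alphabet (wrapping around), then move the first character to the end.
Applying both steps to "tablet": "lstdwl", then "stdwll".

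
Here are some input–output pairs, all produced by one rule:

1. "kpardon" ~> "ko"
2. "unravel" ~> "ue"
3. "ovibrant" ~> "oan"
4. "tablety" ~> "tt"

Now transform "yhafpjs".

Each output is the input with this applied: swap each adjacent pair of characters (1↔2, 3↔4, ...), then keep one character in every 3, starting at position 2 (positions 2nd, 5th, 8th, ...).
On "yhafpjs": the first step gives "hyfajps", and the second then gives "yj".
(Check on "kpardon": → "pkraodn" → "ko" ✓)

yj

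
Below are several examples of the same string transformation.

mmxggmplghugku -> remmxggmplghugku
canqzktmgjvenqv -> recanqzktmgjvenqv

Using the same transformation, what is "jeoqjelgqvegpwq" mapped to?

rejeoqjelgqvegpwq

Looking at the pairs, the operation is to prepend "re".
"jeoqjelgqvegpwq" → "rejeoqjelgqvegpwq".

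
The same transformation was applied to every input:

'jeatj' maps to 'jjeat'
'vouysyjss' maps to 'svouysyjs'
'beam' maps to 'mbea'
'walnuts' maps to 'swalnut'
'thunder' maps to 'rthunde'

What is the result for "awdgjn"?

Rule — move the last character to the front.
Applying that to "awdgjn" gives "nawdgj".

nawdgj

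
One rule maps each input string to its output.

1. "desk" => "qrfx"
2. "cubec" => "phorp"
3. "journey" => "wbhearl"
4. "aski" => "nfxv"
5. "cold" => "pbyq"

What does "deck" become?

qrpx

Rule — shift every letter 13 places forward in the alphabet (wrapping around) — i.e. ROT13.
"deck" → "qrpx".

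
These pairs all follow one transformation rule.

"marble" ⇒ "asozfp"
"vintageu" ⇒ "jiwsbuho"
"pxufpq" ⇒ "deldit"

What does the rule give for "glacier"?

The pattern: take characters alternately from the front and the back (1st, last, 2nd, 2nd-last, ...), then shift every letter 12 places backward in the alphabet (wrapping around).
So "glacier" becomes "ufzsowq".

ufzsowq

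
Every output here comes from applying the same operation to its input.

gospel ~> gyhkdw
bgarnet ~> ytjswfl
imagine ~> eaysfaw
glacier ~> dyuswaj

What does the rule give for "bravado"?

jtnsvsg

The pattern: shift every letter 8 places backward in the alphabet (wrapping around), then swap each adjacent pair of characters (1↔2, 3↔4, ...).
Starting from "bravado": after the first operation, "tjsnsvg"; after the second, "jtnsvsg".
(Check on "gospel": → "ygkhwd" → "gyhkdw" ✓)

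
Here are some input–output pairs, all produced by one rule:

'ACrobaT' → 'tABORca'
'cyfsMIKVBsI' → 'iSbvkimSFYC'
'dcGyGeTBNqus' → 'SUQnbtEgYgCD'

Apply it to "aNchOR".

In each case the input is transformed by: reverse the string, then flip the case of every letter.
On "aNchOR": the first step gives "ROhcNa", and the second then gives "roHCnA".

roHCnA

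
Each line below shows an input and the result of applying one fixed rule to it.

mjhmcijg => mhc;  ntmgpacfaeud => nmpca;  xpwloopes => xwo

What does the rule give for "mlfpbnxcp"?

mfb

Each output is the input with this applied: delete the last 3 characters, then keep every other character starting from the first (positions 1st, 3rd, 5th, ...).
Applying both steps to "mlfpbnxcp": "mlfpbn", then "mfb".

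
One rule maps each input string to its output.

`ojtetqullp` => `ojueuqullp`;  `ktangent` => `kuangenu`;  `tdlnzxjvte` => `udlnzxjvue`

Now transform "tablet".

In each case the input is transformed by: replace every "t" with "u".
For "tablet" the result is "uableu".

uableu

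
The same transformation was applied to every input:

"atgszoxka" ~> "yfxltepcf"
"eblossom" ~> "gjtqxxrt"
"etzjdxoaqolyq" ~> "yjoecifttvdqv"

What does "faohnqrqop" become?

Rule — shift every letter 5 places forward in the alphabet (wrapping around), then swap each adjacent pair of characters (1↔2, 3↔4, ...).
Applying both steps to "faohnqrqop": "kftmsvwvtu", then "fkmtvsvwut".

fkmtvsvwut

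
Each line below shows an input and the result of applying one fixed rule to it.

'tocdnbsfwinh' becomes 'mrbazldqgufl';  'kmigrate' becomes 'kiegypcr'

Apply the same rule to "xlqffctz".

jvdoadxr

The transformation: shift every letter 2 places backward in the alphabet (wrapping around), then swap each adjacent pair of characters (1↔2, 3↔4, ...).
Starting from "xlqffctz": after the first operation, "vjoddarx"; after the second, "jvdoadxr".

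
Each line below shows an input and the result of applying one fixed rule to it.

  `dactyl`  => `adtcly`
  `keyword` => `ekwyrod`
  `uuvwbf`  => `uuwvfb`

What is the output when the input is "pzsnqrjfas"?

zpnsrqfjsa

The pattern: swap each adjacent pair of characters (1↔2, 3↔4, ...).
"pzsnqrjfas" → "zpnsrqfjsa".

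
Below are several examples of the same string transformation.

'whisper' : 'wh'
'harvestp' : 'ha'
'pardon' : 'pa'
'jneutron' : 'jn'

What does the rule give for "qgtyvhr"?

qg

Each output is the input with this applied: keep only the first 2 characters.
For "qgtyvhr" the result is "qg".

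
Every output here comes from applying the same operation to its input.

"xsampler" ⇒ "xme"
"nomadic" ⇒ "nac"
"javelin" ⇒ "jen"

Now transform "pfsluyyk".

ply

In each case the input is transformed by: keep one character in every 3, starting at position 1 (positions 1st, 4th, 7th, ...).
"pfsluyyk" → "ply".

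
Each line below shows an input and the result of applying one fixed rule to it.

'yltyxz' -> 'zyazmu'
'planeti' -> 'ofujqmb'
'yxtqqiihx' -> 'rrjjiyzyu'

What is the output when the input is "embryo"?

szpfnc

The rule is to move the first 3 characters to the end (rotate left by 3), then shift every letter 1 place forward in the alphabet (wrapping around).
Working it through for "embryo": intermediate "ryoemb", final "szpfnc".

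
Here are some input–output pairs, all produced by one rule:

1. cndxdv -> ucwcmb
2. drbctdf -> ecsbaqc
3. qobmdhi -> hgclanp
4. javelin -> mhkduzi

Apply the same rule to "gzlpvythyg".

fxgsxuokyf

Looking at the pairs, the operation is to shift every letter 1 place backward in the alphabet (wrapping around), then reverse the string.
For "gzlpvythyg", step one produces "fykouxsgxf"; step two turns that into "fxgsxuokyf".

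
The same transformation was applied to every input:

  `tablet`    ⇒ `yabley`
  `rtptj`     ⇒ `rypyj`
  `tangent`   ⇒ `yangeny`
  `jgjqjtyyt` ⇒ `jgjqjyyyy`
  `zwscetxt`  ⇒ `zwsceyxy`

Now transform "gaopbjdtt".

What's happening: replace every "t" with "y".
Applying that to "gaopbjdtt" gives "gaopbjdyy".

gaopbjdyy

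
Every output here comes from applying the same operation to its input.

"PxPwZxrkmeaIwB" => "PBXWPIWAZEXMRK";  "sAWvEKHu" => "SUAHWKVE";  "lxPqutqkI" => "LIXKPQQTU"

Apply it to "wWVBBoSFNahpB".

WBWPVHBABNOFS

Looking at the pairs, the operation is to take characters alternately from the front and the back (1st, last, 2nd, 2nd-last, ...), then convert every letter to uppercase.
On "wWVBBoSFNahpB": the first step gives "wBWpVhBaBNoFS", and the second then gives "WBWPVHBABNOFS".
(Check on "sAWvEKHu": → "suAHWKvE" → "SUAHWKVE" ✓)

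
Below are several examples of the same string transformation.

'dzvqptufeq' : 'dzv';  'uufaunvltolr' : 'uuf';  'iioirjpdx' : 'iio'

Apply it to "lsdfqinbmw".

Looking at the pairs, the operation is to keep only the first 3 characters.
Doing the same to "lsdfqinbmw": "lsd".

lsd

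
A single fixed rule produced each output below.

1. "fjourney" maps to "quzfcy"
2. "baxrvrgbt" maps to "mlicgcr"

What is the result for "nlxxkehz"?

The pattern: shift every letter 11 places forward in the alphabet (wrapping around), then delete the last 2 characters.
On "nlxxkehz": the first step gives "ywiivpsk", and the second then gives "ywiivp".

ywiivp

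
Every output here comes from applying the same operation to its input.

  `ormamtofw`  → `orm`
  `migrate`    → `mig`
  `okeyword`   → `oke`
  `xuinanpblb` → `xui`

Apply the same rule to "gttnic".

gtt

The rule is to keep only the first 3 characters.
Applying that to "gttnic" gives "gtt".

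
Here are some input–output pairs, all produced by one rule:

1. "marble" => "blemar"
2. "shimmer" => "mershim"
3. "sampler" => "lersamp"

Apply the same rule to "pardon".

Looking at the pairs, the operation is to move the last 3 characters to the front (rotate right by 3).
So "pardon" becomes "donpar".

donpar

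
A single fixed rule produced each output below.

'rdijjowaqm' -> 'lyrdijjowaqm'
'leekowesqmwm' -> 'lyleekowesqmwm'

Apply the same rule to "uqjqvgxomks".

Rule — prepend "ly".
Applying that to "uqjqvgxomks" gives "lyuqjqvgxomks".

lyuqjqvgxomks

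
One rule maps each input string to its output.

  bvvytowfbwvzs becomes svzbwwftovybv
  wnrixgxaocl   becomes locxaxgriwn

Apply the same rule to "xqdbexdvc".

The transformation: swap each adjacent pair of characters (1↔2, 3↔4, ...), then reverse the string.
For "xqdbexdvc" the result is "cdvexdbxq".

cdvexdbxq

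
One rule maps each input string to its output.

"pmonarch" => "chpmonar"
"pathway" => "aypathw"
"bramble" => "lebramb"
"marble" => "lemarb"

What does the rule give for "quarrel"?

The pattern: move the last 2 characters to the front (rotate right by 2).
Doing the same to "quarrel": "elquarr".

elquarr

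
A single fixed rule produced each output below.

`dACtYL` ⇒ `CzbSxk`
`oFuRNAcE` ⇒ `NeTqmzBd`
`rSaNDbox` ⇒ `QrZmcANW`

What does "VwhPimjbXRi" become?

Each output is the input with this applied: flip the case of every letter, then shift every letter 1 place backward in the alphabet (wrapping around).
On "VwhPimjbXRi": the first step gives "vWHpIMJBxrI", and the second then gives "uVGoHLIAwqH".

uVGoHLIAwqH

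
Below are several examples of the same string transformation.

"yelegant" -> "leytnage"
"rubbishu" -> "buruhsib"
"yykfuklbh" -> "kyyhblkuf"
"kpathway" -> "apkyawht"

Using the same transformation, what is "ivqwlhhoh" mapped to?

The rule is to reverse the string, then move the last 3 characters to the front (rotate right by 3).
Working it through for "ivqwlhhoh": intermediate "hohhlwqvi", final "qvihohhlw".

qvihohhlw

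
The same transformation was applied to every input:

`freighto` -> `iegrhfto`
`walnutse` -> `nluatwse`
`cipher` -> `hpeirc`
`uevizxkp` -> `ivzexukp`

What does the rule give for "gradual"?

dauragl

In each case the input is transformed by: move the first 3 characters to the end (rotate left by 3), then take characters alternately from the front and the back (1st, last, 2nd, 2nd-last, ...).
Working it through for "gradual": intermediate "dualgra", final "dauragl".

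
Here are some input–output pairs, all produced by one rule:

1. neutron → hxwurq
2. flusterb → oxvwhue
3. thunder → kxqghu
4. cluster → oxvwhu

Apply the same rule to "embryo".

What's happening: delete the first character, then shift every letter 3 places forward in the alphabet (wrapping around).
Working it through for "embryo": intermediate "mbryo", final "peubr".

peubr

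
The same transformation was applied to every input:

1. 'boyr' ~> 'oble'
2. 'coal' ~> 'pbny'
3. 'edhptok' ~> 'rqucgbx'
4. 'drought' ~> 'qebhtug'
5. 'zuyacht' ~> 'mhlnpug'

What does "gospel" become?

tbfcry

The transformation: shift every letter 13 places forward in the alphabet (wrapping around) — i.e. ROT13.
Applying that to "gospel" gives "tbfcry".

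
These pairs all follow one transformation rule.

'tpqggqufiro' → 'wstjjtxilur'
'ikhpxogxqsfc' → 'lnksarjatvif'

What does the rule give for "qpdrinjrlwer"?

The transformation: shift every letter 3 places forward in the alphabet (wrapping around).
Doing the same to "qpdrinjrlwer": "tsgulqmuozhu".

tsgulqmuozhu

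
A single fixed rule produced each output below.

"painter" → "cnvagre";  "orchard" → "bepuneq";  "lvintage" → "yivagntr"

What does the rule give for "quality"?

Rule — shift every letter 13 places forward in the alphabet (wrapping around) — i.e. ROT13.
"quality" → "dhnyvgl".

dhnyvgl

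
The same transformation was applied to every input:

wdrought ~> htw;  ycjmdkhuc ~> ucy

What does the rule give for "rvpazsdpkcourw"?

rwr

Looking at the pairs, the operation is to move the last 2 characters to the front (rotate right by 2), then keep only the first 3 characters.
Applying that to "rvpazsdpkcourw" gives "rwr".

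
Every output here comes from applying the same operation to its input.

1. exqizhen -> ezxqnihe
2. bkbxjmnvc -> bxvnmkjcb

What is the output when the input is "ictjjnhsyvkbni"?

Looking at the pairs, the operation is to sort the characters into reverse alphabetical order, then move the last character to the front.
Working it through for "ictjjnhsyvkbni": intermediate "yvtsnnkjjiihcb", final "byvtsnnkjjiihc".

byvtsnnkjjiihc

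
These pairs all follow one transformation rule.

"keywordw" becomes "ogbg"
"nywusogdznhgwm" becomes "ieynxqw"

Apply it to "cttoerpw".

The pattern: keep every other character starting from the second (positions 2nd, 4th, 6th, ...), then shift every letter 10 places forward in the alphabet (wrapping around).
"cttoerpw" → "dybg".

dybg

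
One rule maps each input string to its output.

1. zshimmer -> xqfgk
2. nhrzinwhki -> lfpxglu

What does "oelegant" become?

mcjce

What's happening: shift every letter 2 places backward in the alphabet (wrapping around), then delete the last 3 characters.
Starting from "oelegant": after the first operation, "mcjceylr"; after the second, "mcjce".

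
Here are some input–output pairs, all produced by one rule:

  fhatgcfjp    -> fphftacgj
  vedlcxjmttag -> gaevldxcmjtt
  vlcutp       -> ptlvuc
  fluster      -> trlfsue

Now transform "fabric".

ciafrb

The pattern: swap each adjacent pair of characters (1↔2, 3↔4, ...), then move the last 2 characters to the front (rotate right by 2).
For "fabric", step one produces "afrbci"; step two turns that into "ciafrb".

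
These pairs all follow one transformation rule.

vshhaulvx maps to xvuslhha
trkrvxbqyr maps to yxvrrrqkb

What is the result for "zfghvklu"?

Each output is the input with this applied: delete the first character, then sort the characters into reverse alphabetical order.
"zfghvklu" → "fghvklu" → "vulkhgf".

vulkhgf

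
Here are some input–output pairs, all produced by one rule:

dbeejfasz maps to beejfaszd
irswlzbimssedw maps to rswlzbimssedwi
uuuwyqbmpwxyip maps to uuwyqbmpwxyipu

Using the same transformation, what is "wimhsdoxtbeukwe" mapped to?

imhsdoxtbeukwew

What's happening: move the first character to the end.
So "wimhsdoxtbeukwe" becomes "imhsdoxtbeukwew".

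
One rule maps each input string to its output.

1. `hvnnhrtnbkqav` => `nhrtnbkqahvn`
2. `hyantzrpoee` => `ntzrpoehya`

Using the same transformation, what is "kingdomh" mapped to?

Each output is the input with this applied: delete the last character, then move the first 3 characters to the end (rotate left by 3).
Working it through for "kingdomh": intermediate "kingdom", final "gdomkin".
(Check on "hyantzrpoee": → "hyantzrpoe" → "ntzrpoehya" ✓)

gdomkin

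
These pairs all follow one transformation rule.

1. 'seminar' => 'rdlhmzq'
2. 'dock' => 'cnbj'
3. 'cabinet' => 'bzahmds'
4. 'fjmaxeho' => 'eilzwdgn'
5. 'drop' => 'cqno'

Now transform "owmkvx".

Looking at the pairs, the operation is to shift every letter 1 place backward in the alphabet (wrapping around).
"owmkvx" → "nvljuw".

nvljuw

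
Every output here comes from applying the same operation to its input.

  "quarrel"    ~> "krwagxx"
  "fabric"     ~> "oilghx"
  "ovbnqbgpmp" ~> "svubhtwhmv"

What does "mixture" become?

xksodza

What's happening: move the last 2 characters to the front (rotate right by 2), then shift every letter 6 places forward in the alphabet (wrapping around).
Applying both steps to "mixture": "remixtu", then "xksodza".
(Check on "fabric": → "icfabr" → "oilghx" ✓)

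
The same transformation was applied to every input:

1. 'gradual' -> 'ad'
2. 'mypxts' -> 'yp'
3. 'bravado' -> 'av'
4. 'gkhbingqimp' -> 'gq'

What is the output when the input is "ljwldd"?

Looking at the pairs, the operation is to move the last 3 characters to the front (rotate right by 3), then keep only the last 2 characters.
Working it through for "ljwldd": intermediate "lddljw", final "jw".
(Check on "gkhbingqimp": → "impgkhbingq" → "gq" ✓)

jw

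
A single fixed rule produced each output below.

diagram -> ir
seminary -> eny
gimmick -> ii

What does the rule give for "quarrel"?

ur

The transformation: keep one character in every 3, starting at position 2 (positions 2nd, 5th, 8th, ...).
Applying that to "quarrel" gives "ur".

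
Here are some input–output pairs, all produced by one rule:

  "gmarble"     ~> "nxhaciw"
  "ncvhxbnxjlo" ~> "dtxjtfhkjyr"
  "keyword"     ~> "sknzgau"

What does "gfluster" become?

qopancbh

The transformation: move the first 3 characters to the end (rotate left by 3), then shift every letter 4 places backward in the alphabet (wrapping around).
Applying both steps to "gfluster": "ustergfl", then "qopancbh".
(Check on "ncvhxbnxjlo": → "hxbnxjloncv" → "dtxjtfhkjyr" ✓)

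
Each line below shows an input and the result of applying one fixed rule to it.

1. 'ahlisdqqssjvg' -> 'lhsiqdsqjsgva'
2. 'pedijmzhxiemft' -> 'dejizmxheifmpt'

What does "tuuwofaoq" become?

In each case the input is transformed by: move the first character to the end, then swap each adjacent pair of characters (1↔2, 3↔4, ...).
"tuuwofaoq" → "uuwofaoqt" → "uuowafqot".

uuowafqot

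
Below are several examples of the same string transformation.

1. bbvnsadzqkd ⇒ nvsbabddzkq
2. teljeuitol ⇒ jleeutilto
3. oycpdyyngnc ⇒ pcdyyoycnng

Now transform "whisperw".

The rule is to move the first 3 characters to the end (rotate left by 3), then take characters alternately from the front and the back (1st, last, 2nd, 2nd-last, ...).
Applying that to "whisperw" gives "siphewrw".

siphewrw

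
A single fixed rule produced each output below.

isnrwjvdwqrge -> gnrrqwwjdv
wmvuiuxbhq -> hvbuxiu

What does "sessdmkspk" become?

pssskdm

In each case the input is transformed by: take characters alternately from the front and the back (1st, last, 2nd, 2nd-last, ...), then delete the first 3 characters.
Working it through for "sessdmkspk": intermediate "skepssskdm", final "pssskdm".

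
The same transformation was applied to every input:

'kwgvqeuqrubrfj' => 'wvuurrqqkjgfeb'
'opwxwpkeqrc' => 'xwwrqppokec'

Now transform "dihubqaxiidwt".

xwutqiiihddba

Each output is the input with this applied: sort the characters into reverse alphabetical order.
On "dihubqaxiidwt" that produces "xwutqiiihddba".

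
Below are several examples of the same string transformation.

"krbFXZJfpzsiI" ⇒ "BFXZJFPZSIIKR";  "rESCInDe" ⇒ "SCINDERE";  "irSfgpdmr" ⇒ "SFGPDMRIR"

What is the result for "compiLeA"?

MPILEACO

Each output is the input with this applied: move the first 2 characters to the end (rotate left by 2), then convert every letter to uppercase.
On "compiLeA": the first step gives "mpiLeAco", and the second then gives "MPILEACO".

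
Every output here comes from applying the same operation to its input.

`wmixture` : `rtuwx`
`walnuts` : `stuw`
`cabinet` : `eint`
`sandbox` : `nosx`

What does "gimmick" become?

In each case the input is transformed by: sort the characters into alphabetical order, then delete the first 3 characters.
Doing the same to "gimmick": "ikmm".

ikmm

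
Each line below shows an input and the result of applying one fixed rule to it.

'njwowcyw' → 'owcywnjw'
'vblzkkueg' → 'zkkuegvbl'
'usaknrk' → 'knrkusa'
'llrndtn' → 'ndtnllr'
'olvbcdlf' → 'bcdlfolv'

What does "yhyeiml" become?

eimlyhy

Rule — move the first 3 characters to the end (rotate left by 3).
On "yhyeiml" that produces "eimlyhy".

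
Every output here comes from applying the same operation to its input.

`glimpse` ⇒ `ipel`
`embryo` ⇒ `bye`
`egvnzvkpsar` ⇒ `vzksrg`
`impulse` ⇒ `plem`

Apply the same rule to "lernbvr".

The pattern: move the first 2 characters to the end (rotate left by 2), then keep every other character starting from the first (positions 1st, 3rd, 5th, ...).
Applying both steps to "lernbvr": "rnbvrle", then "rbre".

rbre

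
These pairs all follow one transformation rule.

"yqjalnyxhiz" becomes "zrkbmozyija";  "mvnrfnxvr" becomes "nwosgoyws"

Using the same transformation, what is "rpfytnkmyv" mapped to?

Rule — shift every letter 1 place forward in the alphabet (wrapping around).
Doing the same to "rpfytnkmyv": "sqgzuolnzw".

sqgzuolnzw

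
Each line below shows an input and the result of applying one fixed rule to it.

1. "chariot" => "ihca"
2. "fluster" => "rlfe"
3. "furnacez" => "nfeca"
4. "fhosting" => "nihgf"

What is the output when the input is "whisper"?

pihe

The rule is to sort the characters into reverse alphabetical order, then delete the first 3 characters.
Starting from "whisper": after the first operation, "wsrpihe"; after the second, "pihe".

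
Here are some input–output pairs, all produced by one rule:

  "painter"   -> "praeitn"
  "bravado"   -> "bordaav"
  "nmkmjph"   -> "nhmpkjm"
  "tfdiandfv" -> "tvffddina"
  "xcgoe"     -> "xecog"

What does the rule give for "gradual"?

The pattern: take characters alternately from the front and the back (1st, last, 2nd, 2nd-last, ...).
"gradual" → "glraaud".

glraaud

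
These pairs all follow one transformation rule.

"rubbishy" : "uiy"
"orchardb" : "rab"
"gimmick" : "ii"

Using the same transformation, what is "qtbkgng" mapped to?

tg

The rule is to keep one character in every 3, starting at position 2 (positions 2nd, 5th, 8th, ...).
For "qtbkgng" the result is "tg".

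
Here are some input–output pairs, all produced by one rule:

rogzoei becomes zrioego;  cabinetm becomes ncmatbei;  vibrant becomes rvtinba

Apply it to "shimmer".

Looking at the pairs, the operation is to take characters alternately from the front and the back (1st, last, 2nd, 2nd-last, ...), then move the last character to the front.
Starting from "shimmer": after the first operation, "srheimm"; after the second, "msrheim".

msrheim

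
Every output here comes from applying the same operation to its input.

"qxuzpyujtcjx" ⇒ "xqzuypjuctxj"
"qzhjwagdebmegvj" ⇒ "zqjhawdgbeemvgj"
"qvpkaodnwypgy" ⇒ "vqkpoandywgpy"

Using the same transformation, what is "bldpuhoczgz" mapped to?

In each case the input is transformed by: swap each adjacent pair of characters (1↔2, 3↔4, ...).
For "bldpuhoczgz" the result is "lbpdhucogzz".

lbpdhucogzz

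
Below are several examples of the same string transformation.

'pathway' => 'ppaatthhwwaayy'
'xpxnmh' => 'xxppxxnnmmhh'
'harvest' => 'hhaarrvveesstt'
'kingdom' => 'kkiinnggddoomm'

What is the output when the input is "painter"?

ppaaiinntteerr

Rule — double every character.
So "painter" becomes "ppaaiinntteerr".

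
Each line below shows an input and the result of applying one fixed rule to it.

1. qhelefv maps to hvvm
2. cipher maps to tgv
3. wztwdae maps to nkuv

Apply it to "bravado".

What's happening: keep every other character starting from the first (positions 1st, 3rd, 5th, ...), then shift every letter 9 places backward in the alphabet (wrapping around).
For "bravado", step one produces "baao"; step two turns that into "srrf".

srrf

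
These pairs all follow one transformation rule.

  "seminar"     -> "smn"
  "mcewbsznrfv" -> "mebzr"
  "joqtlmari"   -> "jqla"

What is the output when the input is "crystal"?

cyt

Each output is the input with this applied: delete the last character, then keep every other character starting from the first (positions 1st, 3rd, 5th, ...).
On "crystal": the first step gives "crysta", and the second then gives "cyt".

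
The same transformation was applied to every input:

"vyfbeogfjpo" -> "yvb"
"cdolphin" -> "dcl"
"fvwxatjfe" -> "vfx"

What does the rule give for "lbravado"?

bla

In each case the input is transformed by: swap each adjacent pair of characters (1↔2, 3↔4, ...), then keep only the first 3 characters.
Starting from "lbravado": after the first operation, "blaravod"; after the second, "bla".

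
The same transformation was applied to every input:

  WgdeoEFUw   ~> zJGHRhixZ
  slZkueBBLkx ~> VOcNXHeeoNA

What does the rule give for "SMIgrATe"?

vplJUdwH

Rule — shift every letter 3 places forward in the alphabet (wrapping around), then flip the case of every letter.
"SMIgrATe" → "VPLjuDWh" → "vplJUdwH".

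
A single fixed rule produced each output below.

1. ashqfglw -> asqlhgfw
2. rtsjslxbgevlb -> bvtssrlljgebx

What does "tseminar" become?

What's happening: sort the characters into reverse alphabetical order, then swap the first and last characters.
"tseminar" → "tsrnmiea" → "asrnmiet".

asrnmiet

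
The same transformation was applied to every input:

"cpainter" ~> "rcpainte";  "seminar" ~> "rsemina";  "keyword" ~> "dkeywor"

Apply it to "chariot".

tchario

The transformation: move the last character to the front.
"chariot" → "tchario".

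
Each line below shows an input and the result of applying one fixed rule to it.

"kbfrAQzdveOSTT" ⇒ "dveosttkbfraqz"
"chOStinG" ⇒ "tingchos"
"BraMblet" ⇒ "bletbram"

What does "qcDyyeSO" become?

yesoqcdy

In each case the input is transformed by: swap the front and back halves of the string, then convert every letter to lowercase.
Working it through for "qcDyyeSO": intermediate "yeSOqcDy", final "yesoqcdy".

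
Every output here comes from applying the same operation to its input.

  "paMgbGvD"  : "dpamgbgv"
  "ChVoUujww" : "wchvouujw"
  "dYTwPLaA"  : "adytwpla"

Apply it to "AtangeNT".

The pattern: move the last character to the front, then convert every letter to lowercase.
"AtangeNT" → "TAtangeN" → "tatangen".

tatangen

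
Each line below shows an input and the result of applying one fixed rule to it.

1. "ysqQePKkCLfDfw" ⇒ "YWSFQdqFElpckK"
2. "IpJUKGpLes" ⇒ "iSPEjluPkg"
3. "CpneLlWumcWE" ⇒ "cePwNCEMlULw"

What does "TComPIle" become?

tEcLOiMp

In each case the input is transformed by: take characters alternately from the front and the back (1st, last, 2nd, 2nd-last, ...), then flip the case of every letter.
Working it through for "TComPIle": intermediate "TeCloImP", final "tEcLOiMp".
(Check on "IpJUKGpLes": → "IspeJLUpKG" → "iSPEjluPkg" ✓)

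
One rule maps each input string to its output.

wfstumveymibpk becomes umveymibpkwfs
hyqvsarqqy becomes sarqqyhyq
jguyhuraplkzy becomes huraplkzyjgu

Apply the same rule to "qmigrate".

rateqmi

Looking at the pairs, the operation is to move the first 3 characters to the end (rotate left by 3), then delete the first character.
For "qmigrate" the result is "rateqmi".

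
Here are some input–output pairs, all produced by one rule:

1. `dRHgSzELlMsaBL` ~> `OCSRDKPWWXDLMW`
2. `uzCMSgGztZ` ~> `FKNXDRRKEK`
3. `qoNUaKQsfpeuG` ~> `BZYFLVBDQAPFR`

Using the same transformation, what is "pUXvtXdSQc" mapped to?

AFIGEIODBN

What's happening: shift every letter 11 places forward in the alphabet (wrapping around), then convert every letter to uppercase.
Starting from "pUXvtXdSQc": after the first operation, "aFIgeIoDBn"; after the second, "AFIGEIODBN".
(Check on "uzCMSgGztZ": → "fkNXDrRkeK" → "FKNXDRRKEK" ✓)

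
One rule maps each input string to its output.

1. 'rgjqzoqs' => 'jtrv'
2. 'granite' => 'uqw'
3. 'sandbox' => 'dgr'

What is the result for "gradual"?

ugd

The transformation: keep every other character starting from the second (positions 2nd, 4th, 6th, ...), then shift every letter 3 places forward in the alphabet (wrapping around).
Applying that to "gradual" gives "ugd".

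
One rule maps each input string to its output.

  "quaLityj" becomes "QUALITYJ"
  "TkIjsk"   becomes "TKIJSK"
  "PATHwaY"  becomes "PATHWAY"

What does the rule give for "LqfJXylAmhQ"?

The transformation: convert every letter to uppercase.
So "LqfJXylAmhQ" becomes "LQFJXYLAMHQ".

LQFJXYLAMHQ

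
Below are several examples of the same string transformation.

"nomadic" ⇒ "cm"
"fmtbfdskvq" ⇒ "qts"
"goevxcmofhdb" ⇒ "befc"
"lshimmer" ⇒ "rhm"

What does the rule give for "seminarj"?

Each output is the input with this applied: take characters alternately from the front and the back (1st, last, 2nd, 2nd-last, ...), then keep one character in every 3, starting at position 2 (positions 2nd, 5th, 8th, ...).
Applying both steps to "seminarj": "sjermain", then "jmn".

jmn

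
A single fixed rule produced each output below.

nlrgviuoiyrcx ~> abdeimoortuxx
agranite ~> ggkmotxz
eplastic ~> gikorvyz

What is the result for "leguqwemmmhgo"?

ackkmmnrsssuw

What's happening: shift every letter 6 places forward in the alphabet (wrapping around), then sort the characters into alphabetical order.
"leguqwemmmhgo" → "ackkmmnrsssuw".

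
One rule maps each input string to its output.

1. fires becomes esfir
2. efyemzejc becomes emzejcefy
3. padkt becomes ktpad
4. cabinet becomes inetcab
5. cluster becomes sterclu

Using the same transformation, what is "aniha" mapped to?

haani

Each output is the input with this applied: move the first 3 characters to the end (rotate left by 3).
On "aniha" that produces "haani".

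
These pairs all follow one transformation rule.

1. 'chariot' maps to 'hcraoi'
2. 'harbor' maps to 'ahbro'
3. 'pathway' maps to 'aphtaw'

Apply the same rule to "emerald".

merela

Looking at the pairs, the operation is to delete the last character, then swap each adjacent pair of characters (1↔2, 3↔4, ...).
Starting from "emerald": after the first operation, "emeral"; after the second, "merela".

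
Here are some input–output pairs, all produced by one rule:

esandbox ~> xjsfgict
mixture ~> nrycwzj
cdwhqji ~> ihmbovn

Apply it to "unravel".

szfwjaq

Each output is the input with this applied: swap each adjacent pair of characters (1↔2, 3↔4, ...), then shift every letter 5 places forward in the alphabet (wrapping around).
On "unravel": the first step gives "nuarevl", and the second then gives "szfwjaq".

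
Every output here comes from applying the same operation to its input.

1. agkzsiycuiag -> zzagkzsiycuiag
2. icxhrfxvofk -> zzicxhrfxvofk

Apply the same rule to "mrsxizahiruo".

The pattern: prepend "zz".
"mrsxizahiruo" → "zzmrsxizahiruo".

zzmrsxizahiruo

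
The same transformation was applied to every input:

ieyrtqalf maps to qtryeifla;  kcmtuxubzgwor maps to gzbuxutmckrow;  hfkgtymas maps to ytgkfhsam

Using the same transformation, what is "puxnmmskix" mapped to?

smmnxupxik

Rule — reverse the string, then move the first 3 characters to the end (rotate left by 3).
Applying both steps to "puxnmmskix": "xiksmmnxup", then "smmnxupxik".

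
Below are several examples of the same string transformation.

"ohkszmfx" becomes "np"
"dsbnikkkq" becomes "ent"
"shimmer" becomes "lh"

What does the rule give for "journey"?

xh

The rule is to keep one character in every 3, starting at position 3 (positions 3rd, 6th, 9th, ...), then shift every letter 3 places forward in the alphabet (wrapping around).
On "journey": the first step gives "ue", and the second then gives "xh".
(Check on "shimmer": → "ie" → "lh" ✓)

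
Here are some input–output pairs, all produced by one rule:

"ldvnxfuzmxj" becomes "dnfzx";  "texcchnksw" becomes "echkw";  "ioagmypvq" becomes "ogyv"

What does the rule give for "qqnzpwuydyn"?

The transformation: keep every other character starting from the second (positions 2nd, 4th, 6th, ...).
Applying that to "qqnzpwuydyn" gives "qzwyy".

qzwyy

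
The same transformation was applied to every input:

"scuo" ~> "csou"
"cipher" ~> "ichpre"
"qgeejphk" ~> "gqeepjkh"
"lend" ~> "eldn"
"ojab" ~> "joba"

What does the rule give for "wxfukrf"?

xwufrkf

The transformation: swap each adjacent pair of characters (1↔2, 3↔4, ...).
On "wxfukrf" that produces "xwufrkf".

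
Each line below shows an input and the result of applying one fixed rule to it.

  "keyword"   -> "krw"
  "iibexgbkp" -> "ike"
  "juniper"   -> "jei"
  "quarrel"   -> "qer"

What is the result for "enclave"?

evl

Each output is the input with this applied: take characters alternately from the front and the back (1st, last, 2nd, 2nd-last, ...), then keep one character in every 3, starting at position 1 (positions 1st, 4th, 7th, ...).
For "enclave", step one produces "eenvcal"; step two turns that into "evl".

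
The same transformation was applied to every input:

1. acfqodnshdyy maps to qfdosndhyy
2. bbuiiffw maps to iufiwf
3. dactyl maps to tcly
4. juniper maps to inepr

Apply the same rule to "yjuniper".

Looking at the pairs, the operation is to delete the first 2 characters, then swap each adjacent pair of characters (1↔2, 3↔4, ...).
Applying both steps to "yjuniper": "uniper", then "nupire".
(Check on "dactyl": → "ctyl" → "tcly" ✓)

nupire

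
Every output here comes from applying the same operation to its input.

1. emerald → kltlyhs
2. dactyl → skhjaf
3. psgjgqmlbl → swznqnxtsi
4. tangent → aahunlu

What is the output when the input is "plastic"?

jwshzap

The transformation: move the last character to the front, then shift every letter 7 places forward in the alphabet (wrapping around).
Doing the same to "plastic": "jwshzap".
(Check on "tangent": → "ttangen" → "aahunlu" ✓)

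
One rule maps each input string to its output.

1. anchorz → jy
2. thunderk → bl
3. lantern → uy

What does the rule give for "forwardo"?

Looking at the pairs, the operation is to keep one character in every 3, starting at position 3 (positions 3rd, 6th, 9th, ...), then shift every letter 7 places forward in the alphabet (wrapping around).
For "forwardo", step one produces "rr"; step two turns that into "yy".

yy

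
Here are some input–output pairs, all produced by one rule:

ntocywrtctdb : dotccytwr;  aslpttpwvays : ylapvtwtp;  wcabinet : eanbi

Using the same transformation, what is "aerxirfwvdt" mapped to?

The pattern: take characters alternately from the front and the back (1st, last, 2nd, 2nd-last, ...), then delete the first 3 characters.
Working it through for "aerxirfwvdt": intermediate "atedrvxwifr", final "drvxwifr".

drvxwifr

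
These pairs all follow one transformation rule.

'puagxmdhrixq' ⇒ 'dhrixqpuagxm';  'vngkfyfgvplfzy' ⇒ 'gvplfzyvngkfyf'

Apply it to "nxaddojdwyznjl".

dwyznjlnxaddoj

The pattern: swap the front and back halves of the string.
"nxaddojdwyznjl" → "dwyznjlnxaddoj".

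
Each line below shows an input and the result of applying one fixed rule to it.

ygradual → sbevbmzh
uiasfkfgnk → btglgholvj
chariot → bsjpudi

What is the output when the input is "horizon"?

sjapoip

Looking at the pairs, the operation is to move the first 2 characters to the end (rotate left by 2), then shift every letter 1 place forward in the alphabet (wrapping around).
"horizon" → "rizonho" → "sjapoip".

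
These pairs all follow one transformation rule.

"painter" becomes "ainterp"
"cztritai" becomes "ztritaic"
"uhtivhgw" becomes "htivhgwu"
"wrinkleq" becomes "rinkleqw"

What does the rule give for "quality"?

ualityq

What's happening: move the first character to the end.
On "quality" that produces "ualityq".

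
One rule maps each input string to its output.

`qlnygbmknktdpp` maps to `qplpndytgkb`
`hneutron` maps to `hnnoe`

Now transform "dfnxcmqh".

What's happening: take characters alternately from the front and the back (1st, last, 2nd, 2nd-last, ...), then delete the last 3 characters.
Starting from "dfnxcmqh": after the first operation, "dhfqnmxc"; after the second, "dhfqn".

dhfqn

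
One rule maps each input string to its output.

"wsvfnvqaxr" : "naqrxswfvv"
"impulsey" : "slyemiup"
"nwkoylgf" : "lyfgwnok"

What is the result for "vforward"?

awdrfvro

What's happening: swap each adjacent pair of characters (1↔2, 3↔4, ...), then swap the front and back halves of the string.
On "vforward": the first step gives "fvroawdr", and the second then gives "awdrfvro".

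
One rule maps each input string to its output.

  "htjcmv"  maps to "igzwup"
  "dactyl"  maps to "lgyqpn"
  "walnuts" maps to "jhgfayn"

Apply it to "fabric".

evspon

What's happening: sort the characters into reverse alphabetical order, then shift every letter 13 places forward in the alphabet (wrapping around) — i.e. ROT13.
Applying both steps to "fabric": "rifcba", then "evspon".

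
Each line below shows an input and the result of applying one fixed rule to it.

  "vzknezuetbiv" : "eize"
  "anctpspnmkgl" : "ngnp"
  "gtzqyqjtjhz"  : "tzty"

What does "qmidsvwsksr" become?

The pattern: keep one character in every 3, starting at position 2 (positions 2nd, 5th, 8th, ...), then move the first 2 characters to the end (rotate left by 2).
For "qmidsvwsksr", step one produces "mssr"; step two turns that into "srms".
(Check on "vzknezuetbiv": → "zeei" → "eize" ✓)

srms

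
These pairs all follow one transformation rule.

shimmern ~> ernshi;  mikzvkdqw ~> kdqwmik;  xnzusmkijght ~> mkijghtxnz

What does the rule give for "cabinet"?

Looking at the pairs, the operation is to move the first 3 characters to the end (rotate left by 3), then delete the first 2 characters.
On "cabinet": the first step gives "inetcab", and the second then gives "etcab".

etcab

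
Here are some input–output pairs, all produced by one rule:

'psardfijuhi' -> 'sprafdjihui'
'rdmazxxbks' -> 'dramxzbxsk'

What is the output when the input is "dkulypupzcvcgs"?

kdlupypuczcvsg

Looking at the pairs, the operation is to swap each adjacent pair of characters (1↔2, 3↔4, ...).
So "dkulypupzcvcgs" becomes "kdlupypuczcvsg".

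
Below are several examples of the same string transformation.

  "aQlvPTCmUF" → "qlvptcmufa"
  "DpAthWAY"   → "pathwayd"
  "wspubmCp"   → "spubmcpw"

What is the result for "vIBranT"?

The transformation: move the first character to the end, then convert every letter to lowercase.
Working it through for "vIBranT": intermediate "IBranTv", final "ibrantv".

ibrantv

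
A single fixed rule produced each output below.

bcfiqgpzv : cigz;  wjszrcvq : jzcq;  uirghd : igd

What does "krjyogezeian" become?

The transformation: keep every other character starting from the second (positions 2nd, 4th, 6th, ...).
For "krjyogezeian" the result is "rygzin".

rygzin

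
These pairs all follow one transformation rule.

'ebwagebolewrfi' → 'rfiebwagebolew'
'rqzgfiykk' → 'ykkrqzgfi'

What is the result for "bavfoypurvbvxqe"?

The rule is to move the last 3 characters to the front (rotate right by 3).
"bavfoypurvbvxqe" → "xqebavfoypurvbv".

xqebavfoypurvbv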